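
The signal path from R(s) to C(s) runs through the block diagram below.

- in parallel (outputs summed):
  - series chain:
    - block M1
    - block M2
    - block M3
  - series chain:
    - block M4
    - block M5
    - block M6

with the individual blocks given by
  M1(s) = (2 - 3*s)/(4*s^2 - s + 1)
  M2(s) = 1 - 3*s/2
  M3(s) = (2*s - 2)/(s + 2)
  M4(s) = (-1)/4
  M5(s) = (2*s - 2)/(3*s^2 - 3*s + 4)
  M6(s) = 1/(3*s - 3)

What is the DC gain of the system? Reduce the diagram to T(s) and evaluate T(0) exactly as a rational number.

Step 1 - multiply M1, M2, M3 (series); result (9*s^3 - 21*s^2 + 16*s - 4)/(4*s^3 + 7*s^2 - s + 2)
Step 2 - cascade M4, M5, M6; result (-1)/(18*s^2 - 18*s + 24)
Step 3 - combine (M1*M2*M3), (M4*M5*M6) in parallel; result (162*s^5 - 540*s^4 + 878*s^3 - 871*s^2 + 457*s - 98)/(72*s^5 + 54*s^4 - 48*s^3 + 222*s^2 - 60*s + 48)
The step-3 result is T(s). Setting s = 0: T(0) = -98/48 = -49/24.

Answer: -49/24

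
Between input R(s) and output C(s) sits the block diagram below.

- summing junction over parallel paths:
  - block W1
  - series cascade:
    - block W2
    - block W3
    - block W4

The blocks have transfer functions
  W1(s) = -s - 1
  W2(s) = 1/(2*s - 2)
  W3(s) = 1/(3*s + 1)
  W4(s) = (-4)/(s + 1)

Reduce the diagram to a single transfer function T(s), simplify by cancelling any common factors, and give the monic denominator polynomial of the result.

Step 1: combine W2, W3, W4 in series = (-2)/(3*s^3 + s^2 - 3*s - 1)
Step 2: add W1, (W2*W3*W4) (parallel) = (-3*s^4 - 4*s^3 + 2*s^2 + 4*s - 1)/(3*s^3 + s^2 - 3*s - 1)
No further cancellation is possible in the step-2 result, so that is T(s). Its denominator becomes monic after dividing by the leading coefficient 3.

Hence the answer: s^3 + s^2/3 - s - 1/3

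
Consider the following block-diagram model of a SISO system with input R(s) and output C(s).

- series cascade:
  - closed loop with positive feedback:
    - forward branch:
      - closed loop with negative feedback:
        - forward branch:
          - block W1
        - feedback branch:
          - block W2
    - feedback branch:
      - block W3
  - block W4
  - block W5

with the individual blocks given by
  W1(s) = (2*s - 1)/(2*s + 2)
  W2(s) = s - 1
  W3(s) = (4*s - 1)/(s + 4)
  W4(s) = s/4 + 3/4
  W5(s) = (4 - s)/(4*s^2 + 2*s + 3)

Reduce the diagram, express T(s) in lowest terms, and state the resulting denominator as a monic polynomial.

Reducing step by step:

Step 1 - apply the feedback formula to W1, W2, giving (2*s - 1)/(2*s^2 - s + 3)
Step 2 - collapse the loop ([W1/(1+W1*W2)] forward, W3 return), giving (2*s^2 + 7*s - 4)/(2*s^3 - s^2 + 5*s + 11)
Step 3 - series reduction of [[W1/(1+W1*W2)]/(1-[W1/(1+W1*W2)]*W3)], W4, W5, giving (-2*s^4 - 5*s^3 + 35*s^2 + 80*s - 48)/(32*s^5 + 96*s^3 + 204*s^2 + 148*s + 132)
Step 3 gives the fully reduced T(s), with no common factor left to cancel. The denominator's leading coefficient is 32, so divide each of its coefficients by 32 to get the monic form.

Answer: s^5 + 3*s^3 + 51*s^2/8 + 37*s/8 + 33/8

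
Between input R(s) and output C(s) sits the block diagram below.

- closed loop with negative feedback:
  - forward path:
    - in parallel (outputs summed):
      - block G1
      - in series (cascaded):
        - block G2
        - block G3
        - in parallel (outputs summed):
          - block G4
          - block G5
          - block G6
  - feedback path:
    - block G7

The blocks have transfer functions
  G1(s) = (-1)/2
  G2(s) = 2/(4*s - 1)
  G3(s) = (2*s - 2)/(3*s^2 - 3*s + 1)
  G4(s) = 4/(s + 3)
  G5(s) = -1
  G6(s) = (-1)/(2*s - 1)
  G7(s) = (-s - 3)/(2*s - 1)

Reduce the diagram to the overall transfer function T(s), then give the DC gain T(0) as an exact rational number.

Step 1 - reduce the parallel group G4, G5, G6 = (-2*s^2 + 2*s - 4)/(2*s^2 + 5*s - 3)
Step 2 - series reduction of G2, G3, (G4+G5+G6) = (-8*s^3 + 16*s^2 - 24*s + 16)/(24*s^5 + 30*s^4 - 97*s^3 + 78*s^2 - 26*s + 3)
Step 3 - parallel reduction of G1, (G2*G3*(G4+G5+G6)) = (-24*s^5 - 30*s^4 + 81*s^3 - 46*s^2 - 22*s + 29)/(48*s^5 + 60*s^4 - 194*s^3 + 156*s^2 - 52*s + 6)
Step 4 - feedback reduction of (G1+(G2*G3*(G4+G5+G6))), G7 = (-48*s^6 - 36*s^5 + 192*s^4 - 173*s^3 + 2*s^2 + 80*s - 29)/(120*s^6 + 174*s^5 - 439*s^4 + 309*s^3 - 100*s^2 + 101*s - 93)
The step-4 result is T(s). Setting s = 0: T(0) = -29/(-93) = 29/93.

Final answer: 29/93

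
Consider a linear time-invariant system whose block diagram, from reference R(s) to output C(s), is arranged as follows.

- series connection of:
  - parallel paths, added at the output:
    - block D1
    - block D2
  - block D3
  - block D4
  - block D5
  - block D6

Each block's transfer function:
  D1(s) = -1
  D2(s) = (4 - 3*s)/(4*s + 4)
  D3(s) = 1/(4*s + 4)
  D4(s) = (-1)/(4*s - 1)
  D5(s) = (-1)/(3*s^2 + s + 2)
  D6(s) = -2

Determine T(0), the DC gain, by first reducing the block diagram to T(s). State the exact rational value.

First reduce the diagram to T(s).

(1) parallel reduction of D1, D2 = (-7*s)/(4*s + 4)
(2) cascade (D1+D2), D3, D4, D5, D6 = (7*s)/(96*s^5 + 200*s^4 + 168*s^3 + 104*s^2 + 24*s - 16)
Evaluating the step-2 result (the overall T(s)) at s = 0 gives T(0) = 0/(-16) = 0.

Answer: 0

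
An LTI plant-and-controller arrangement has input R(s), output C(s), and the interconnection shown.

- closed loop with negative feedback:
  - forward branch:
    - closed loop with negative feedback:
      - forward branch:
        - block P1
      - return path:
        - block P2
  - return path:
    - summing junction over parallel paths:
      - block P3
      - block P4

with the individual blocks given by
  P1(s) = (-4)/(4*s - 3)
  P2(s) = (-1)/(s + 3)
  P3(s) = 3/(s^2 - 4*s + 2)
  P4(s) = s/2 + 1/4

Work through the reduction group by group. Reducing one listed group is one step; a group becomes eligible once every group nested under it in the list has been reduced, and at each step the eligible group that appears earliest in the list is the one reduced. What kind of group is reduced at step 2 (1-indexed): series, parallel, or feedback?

The answer is parallel.

Reasoning:
Step 1: apply the feedback formula to P1, P2
Step 2: add P3, P4 (parallel)
Step 3: reduce the feedback loop with forward [P1/(1+P1*P2)] and return (P3+P4)
At step 2 the group reduced is parallel.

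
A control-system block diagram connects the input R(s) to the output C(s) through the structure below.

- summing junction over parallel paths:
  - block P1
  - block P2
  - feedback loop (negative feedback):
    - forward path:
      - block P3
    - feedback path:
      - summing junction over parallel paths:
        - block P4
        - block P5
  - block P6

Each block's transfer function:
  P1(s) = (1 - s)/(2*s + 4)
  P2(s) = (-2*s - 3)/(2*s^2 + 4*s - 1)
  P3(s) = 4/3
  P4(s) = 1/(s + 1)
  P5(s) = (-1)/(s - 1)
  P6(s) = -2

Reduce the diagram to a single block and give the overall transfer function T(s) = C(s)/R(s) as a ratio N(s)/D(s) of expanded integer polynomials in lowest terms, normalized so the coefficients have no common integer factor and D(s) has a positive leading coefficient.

The answer is (-14*s^5 - 50*s^4 + 39*s^3 + 323*s^2 + 351*s + 71)/(12*s^5 + 48*s^4 - 2*s^3 - 188*s^2 - 154*s + 44).

Reasoning:
1. combine P4, P5 in parallel gives (-2)/(s^2 - 1)
2. apply the feedback formula to P3, (P4+P5) gives (4*s^2 - 4)/(3*s^2 - 11)
3. parallel reduction of P1, P2, [P3/(1+P3*(P4+P5))], P6; the result is T(s) itself (integer coefficients, no common factor, positive leading denominator coefficient)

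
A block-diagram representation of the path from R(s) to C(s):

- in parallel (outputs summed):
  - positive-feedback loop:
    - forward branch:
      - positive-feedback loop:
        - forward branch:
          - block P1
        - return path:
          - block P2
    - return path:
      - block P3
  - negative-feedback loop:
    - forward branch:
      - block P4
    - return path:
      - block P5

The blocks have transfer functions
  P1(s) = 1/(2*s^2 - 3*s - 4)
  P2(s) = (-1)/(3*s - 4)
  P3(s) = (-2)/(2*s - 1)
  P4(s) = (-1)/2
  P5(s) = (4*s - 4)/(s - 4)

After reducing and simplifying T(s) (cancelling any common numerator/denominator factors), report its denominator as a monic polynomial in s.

Reducing step by step:

1. close the feedback loop around P1, P2; result (3*s - 4)/(6*s^3 - 17*s^2 + 17)
2. close the feedback loop around [P1/(1-P1*P2)], P3; result (6*s^2 - 11*s + 4)/(12*s^4 - 40*s^3 + 17*s^2 + 40*s - 25)
3. collapse the loop (P4 forward, P5 return); result (s - 4)/(2*s + 4)
4. parallel reduction of [[P1/(1-P1*P2)]/(1-[P1/(1-P1*P2)]*P3)], [P4/(1+P4*P5)]; result (12*s^5 - 88*s^4 + 189*s^3 - 26*s^2 - 221*s + 116)/(24*s^5 - 32*s^4 - 126*s^3 + 148*s^2 + 110*s - 100)
Step 4 gives the fully reduced T(s), with no common factor left to cancel. The denominator's leading coefficient is 24, so divide each of its coefficients by 24 to get the monic form.

Answer: s^5 - 4*s^4/3 - 21*s^3/4 + 37*s^2/6 + 55*s/12 - 25/6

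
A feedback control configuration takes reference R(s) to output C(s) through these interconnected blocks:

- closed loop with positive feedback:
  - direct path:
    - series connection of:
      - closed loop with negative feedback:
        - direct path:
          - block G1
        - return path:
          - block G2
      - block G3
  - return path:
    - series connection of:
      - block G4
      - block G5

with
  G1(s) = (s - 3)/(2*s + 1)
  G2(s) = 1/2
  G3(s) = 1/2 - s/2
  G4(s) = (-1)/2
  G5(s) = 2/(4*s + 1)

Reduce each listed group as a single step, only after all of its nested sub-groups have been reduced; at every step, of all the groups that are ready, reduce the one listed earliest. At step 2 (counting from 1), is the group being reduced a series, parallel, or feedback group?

[1] close the feedback loop around G1, G2
[2] reduce the series chain [G1/(1+G1*G2)], G3
[3] multiply G4, G5 (series)
[4] apply the feedback formula to ([G1/(1+G1*G2)]*G3), (G4*G5)
Step 2 collapses a series group.

Hence the answer: series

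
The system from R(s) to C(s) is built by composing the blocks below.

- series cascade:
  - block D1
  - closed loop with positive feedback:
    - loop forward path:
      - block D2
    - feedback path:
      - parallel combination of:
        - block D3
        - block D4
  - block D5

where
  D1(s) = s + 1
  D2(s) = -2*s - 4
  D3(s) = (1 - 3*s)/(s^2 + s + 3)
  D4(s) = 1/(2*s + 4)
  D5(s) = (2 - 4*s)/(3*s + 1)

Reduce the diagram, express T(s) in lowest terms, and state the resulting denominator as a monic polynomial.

First reduce the diagram to T(s).

Step 1 - reduce the parallel group D3, D4; result (-5*s^2 - 9*s + 7)/(2*s^3 + 6*s^2 + 10*s + 12)
Step 2 - collapse the loop (D2 forward, (D3+D4) return); result (s^3 + 3*s^2 + 5*s + 6)/(2*s^2 + 4*s - 5)
Step 3 - combine D1, [D2/(1-D2*(D3+D4))], D5 in series; result (-4*s^5 - 14*s^4 - 24*s^3 - 28*s^2 - 2*s + 12)/(6*s^3 + 14*s^2 - 11*s - 5)
Step 3 gives the fully reduced T(s), with no common factor left to cancel. The denominator's leading coefficient is 6, so divide each of its coefficients by 6 to get the monic form.

Answer: s^3 + 7*s^2/3 - 11*s/6 - 5/6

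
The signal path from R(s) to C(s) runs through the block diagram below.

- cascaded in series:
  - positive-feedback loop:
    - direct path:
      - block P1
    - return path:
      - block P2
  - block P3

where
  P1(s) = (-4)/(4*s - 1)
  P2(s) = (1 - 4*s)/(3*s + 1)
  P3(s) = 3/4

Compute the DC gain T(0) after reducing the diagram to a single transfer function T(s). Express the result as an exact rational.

1. reduce the feedback loop with forward P1 and return P2 gives (-12*s - 4)/(12*s^2 - 15*s + 3)
2. reduce the series chain [P1/(1-P1*P2)], P3 gives (-3*s - 1)/(4*s^2 - 5*s + 1)
DC gain: substitute s = 0 into T(s) from step 2: T(0) = -1/1 = -1.

Answer: -1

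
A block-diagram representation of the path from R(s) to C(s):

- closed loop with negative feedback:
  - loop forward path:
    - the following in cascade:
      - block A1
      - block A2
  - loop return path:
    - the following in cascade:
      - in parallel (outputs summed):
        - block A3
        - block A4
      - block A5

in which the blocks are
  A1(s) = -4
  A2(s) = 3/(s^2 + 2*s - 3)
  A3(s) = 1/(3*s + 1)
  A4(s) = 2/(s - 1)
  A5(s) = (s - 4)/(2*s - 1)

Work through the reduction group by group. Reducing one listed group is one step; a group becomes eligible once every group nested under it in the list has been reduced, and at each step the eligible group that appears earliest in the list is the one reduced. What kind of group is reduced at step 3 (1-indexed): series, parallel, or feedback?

(1) multiply A1, A2 (series)
(2) combine A3, A4 in parallel
(3) cascade (A3+A4), A5
(4) collapse the loop ((A1*A2) forward, ((A3+A4)*A5) return)
The group at step 3 is a series group.

Therefore the answer is series.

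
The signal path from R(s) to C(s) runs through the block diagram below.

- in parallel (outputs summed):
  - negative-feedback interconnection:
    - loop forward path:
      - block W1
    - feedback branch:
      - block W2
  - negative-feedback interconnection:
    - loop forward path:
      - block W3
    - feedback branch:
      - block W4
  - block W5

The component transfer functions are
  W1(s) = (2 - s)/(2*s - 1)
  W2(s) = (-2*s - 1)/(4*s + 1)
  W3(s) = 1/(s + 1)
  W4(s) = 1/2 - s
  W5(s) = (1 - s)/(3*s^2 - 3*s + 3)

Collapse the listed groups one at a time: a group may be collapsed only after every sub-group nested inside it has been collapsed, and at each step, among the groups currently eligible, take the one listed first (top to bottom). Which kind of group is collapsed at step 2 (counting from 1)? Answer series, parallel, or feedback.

Reducing step by step:

[1] feedback reduction of W1, W2
[2] apply the feedback formula to W3, W4
[3] parallel reduction of [W1/(1+W1*W2)], [W3/(1+W3*W4)], W5
Step 2 collapses a feedback group.

Answer: feedback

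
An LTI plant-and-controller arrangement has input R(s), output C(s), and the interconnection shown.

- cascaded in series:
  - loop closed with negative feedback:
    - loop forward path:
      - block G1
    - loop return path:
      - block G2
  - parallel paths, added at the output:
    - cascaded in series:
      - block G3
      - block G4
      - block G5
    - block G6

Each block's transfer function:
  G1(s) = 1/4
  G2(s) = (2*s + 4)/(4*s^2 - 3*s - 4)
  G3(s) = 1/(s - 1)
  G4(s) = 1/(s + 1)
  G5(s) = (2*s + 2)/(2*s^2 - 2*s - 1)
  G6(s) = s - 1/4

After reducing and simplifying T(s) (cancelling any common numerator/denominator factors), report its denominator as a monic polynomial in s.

The answer is s^5 - 21*s^4/8 + s^3 + 27*s^2/16 - 11*s/16 - 3/8.

Reasoning:
1. apply the feedback formula to G1, G2 = (4*s^2 - 3*s - 4)/(16*s^2 - 10*s - 12)
2. cascade G3, G4, G5 = 2/(2*s^3 - 4*s^2 + s + 1)
3. combine (G3*G4*G5), G6 in parallel = (8*s^4 - 18*s^3 + 8*s^2 + 3*s + 7)/(8*s^3 - 16*s^2 + 4*s + 4)
4. series reduction of [G1/(1+G1*G2)], ((G3*G4*G5)+G6) = (32*s^6 - 96*s^5 + 54*s^4 + 60*s^3 - 13*s^2 - 33*s - 28)/(128*s^5 - 336*s^4 + 128*s^3 + 216*s^2 - 88*s - 48)
That last expression is T(s), already simplified. Scaling its denominator by 1/128 (the reciprocal of the leading coefficient) yields the monic denominator.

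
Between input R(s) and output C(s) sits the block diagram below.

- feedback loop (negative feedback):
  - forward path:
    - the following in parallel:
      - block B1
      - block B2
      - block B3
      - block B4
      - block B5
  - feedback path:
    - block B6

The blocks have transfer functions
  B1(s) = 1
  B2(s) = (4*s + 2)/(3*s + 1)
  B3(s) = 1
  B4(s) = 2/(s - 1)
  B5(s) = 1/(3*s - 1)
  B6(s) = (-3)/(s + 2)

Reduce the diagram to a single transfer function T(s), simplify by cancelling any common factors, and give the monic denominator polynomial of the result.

Step 1. sum the parallel branches B1, B2, B3, B4, B5; result (30*s^3 - 7*s^2 - 8*s + 1)/(9*s^3 - 9*s^2 - s + 1)
Step 2. reduce the feedback loop with forward (B1+B2+B3+B4+B5) and return B6; result (30*s^4 + 53*s^3 - 22*s^2 - 15*s + 2)/(9*s^4 - 81*s^3 + 2*s^2 + 23*s - 1)
No further cancellation is possible in the step-2 result, so that is T(s). Its denominator becomes monic after dividing by the leading coefficient 9.

Answer: s^4 - 9*s^3 + 2*s^2/9 + 23*s/9 - 1/9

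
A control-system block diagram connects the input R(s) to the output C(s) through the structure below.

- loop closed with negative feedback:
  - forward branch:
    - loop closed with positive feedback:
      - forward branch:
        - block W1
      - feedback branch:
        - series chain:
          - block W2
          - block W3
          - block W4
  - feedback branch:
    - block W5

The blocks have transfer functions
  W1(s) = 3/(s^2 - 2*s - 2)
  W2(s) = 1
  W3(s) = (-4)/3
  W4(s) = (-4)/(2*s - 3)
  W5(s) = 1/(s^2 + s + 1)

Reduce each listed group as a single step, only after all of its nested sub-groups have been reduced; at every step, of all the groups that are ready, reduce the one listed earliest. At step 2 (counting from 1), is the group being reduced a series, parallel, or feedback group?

(1) reduce the series chain W2, W3, W4
(2) apply the feedback formula to W1, (W2*W3*W4)
(3) reduce the feedback loop with forward [W1/(1-W1*(W2*W3*W4))] and return W5
The group at step 2 is a feedback group.

Hence the answer: feedback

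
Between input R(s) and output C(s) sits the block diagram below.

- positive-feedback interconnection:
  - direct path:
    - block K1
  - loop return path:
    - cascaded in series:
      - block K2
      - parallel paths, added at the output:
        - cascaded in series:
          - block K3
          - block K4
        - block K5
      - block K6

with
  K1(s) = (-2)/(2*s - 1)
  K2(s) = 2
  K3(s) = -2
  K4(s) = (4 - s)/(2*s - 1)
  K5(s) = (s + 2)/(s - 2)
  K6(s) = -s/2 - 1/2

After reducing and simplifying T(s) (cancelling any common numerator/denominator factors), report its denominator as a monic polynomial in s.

(1) cascade K3, K4 -> (2*s - 8)/(2*s - 1)
(2) reduce the parallel group (K3*K4), K5 -> (4*s^2 - 9*s + 14)/(2*s^2 - 5*s + 2)
(3) series reduction of K2, ((K3*K4)+K5), K6 -> (-4*s^3 + 5*s^2 - 5*s - 14)/(2*s^2 - 5*s + 2)
(4) feedback reduction of K1, (K2*((K3*K4)+K5)*K6) -> (4*s^2 - 10*s + 4)/(4*s^3 + 2*s^2 + s + 30)
No further cancellation is possible in the step-4 result, so that is T(s). Its denominator becomes monic after dividing by the leading coefficient 4.

Therefore the answer is s^3 + s^2/2 + s/4 + 15/2.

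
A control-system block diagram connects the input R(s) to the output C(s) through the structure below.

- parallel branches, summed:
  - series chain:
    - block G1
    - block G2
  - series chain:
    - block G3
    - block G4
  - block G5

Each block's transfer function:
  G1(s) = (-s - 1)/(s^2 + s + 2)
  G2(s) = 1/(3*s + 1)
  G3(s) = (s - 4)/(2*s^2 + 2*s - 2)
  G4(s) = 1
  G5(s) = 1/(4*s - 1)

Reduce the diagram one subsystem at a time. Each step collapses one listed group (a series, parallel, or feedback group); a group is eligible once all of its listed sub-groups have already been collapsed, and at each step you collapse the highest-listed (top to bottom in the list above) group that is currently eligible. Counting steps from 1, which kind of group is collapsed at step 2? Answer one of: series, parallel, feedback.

Answer: series

Working:
[1] multiply G1, G2 (series)
[2] cascade G3, G4
[3] reduce the parallel group (G1*G2), (G3*G4), G5
Step 2 collapses a series group.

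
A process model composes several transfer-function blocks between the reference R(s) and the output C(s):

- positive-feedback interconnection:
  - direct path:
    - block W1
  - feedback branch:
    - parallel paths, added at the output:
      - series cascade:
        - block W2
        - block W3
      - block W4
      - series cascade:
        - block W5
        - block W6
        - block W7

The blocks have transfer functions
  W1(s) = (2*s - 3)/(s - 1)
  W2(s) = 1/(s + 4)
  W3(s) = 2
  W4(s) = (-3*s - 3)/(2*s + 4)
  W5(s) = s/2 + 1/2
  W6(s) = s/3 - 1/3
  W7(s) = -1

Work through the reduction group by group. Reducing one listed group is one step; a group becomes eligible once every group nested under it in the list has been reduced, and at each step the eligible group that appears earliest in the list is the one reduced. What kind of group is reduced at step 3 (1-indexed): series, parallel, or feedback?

Reducing step by step:

1. combine W2, W3 in series
2. combine W5, W6, W7 in series
3. combine (W2*W3), W4, (W5*W6*W7) in parallel
4. collapse the loop (W1 forward, ((W2*W3)+W4+(W5*W6*W7)) return)
The group at step 3 is a parallel group.

Answer: parallel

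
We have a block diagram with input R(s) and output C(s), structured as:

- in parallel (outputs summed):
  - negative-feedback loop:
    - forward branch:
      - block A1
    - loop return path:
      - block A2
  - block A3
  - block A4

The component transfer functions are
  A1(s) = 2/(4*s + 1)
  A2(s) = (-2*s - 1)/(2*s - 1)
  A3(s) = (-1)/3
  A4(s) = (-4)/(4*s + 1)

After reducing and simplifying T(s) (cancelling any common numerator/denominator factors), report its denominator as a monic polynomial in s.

Reducing step by step:

Step 1. close the feedback loop around A1, A2; result (4*s - 2)/(8*s^2 - 6*s - 3)
Step 2. sum the parallel branches [A1/(1+A1*A2)], A3, A4; result (-32*s^3 - 32*s^2 + 78*s + 33)/(96*s^3 - 48*s^2 - 54*s - 9)
No further cancellation is possible in the step-2 result, so that is T(s). Its denominator becomes monic after dividing by the leading coefficient 96.

Answer: s^3 - s^2/2 - 9*s/16 - 3/32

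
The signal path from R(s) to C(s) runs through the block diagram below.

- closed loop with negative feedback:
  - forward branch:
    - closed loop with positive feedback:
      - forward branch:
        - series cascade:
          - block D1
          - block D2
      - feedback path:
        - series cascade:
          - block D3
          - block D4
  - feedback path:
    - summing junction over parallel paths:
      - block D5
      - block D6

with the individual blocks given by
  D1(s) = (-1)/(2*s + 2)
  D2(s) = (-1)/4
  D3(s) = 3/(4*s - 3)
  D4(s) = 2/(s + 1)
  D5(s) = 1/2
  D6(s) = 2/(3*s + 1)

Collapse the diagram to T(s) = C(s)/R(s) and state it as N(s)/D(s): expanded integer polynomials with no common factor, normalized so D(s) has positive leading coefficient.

The answer is (24*s^3 + 14*s^2 - 16*s - 6)/(192*s^4 + 316*s^3 + 7*s^2 - 216*s - 75).

Reasoning:
(1) combine D1, D2 in series; result 1/(8*s + 8)
(2) multiply D3, D4 (series); result 6/(4*s^2 + s - 3)
(3) feedback reduction of (D1*D2), (D3*D4); result (4*s^2 + s - 3)/(32*s^3 + 40*s^2 - 16*s - 30)
(4) reduce the parallel group D5, D6; result (3*s + 5)/(6*s + 2)
(5) feedback reduction of [(D1*D2)/(1-(D1*D2)*(D3*D4))], (D5+D6), which is the overall transfer function T(s) = C(s)/R(s) in lowest terms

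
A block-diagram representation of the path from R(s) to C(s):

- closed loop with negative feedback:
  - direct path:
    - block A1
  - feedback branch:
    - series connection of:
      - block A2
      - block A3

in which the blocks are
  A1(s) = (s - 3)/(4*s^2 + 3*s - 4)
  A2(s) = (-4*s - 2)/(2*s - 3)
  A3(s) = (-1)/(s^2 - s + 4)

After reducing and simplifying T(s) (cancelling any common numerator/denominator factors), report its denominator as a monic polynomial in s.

1. cascade A2, A3 -> (4*s + 2)/(2*s^3 - 5*s^2 + 11*s - 12)
2. feedback reduction of A1, (A2*A3) -> (2*s^4 - 11*s^3 + 26*s^2 - 45*s + 36)/(8*s^5 - 14*s^4 + 21*s^3 + 9*s^2 - 90*s + 42)
T(s) is the step-2 result (common factors already cancelled). Leading coefficient of the denominator: 8. Divide through by 8 for the monic polynomial.

Therefore the answer is s^5 - 7*s^4/4 + 21*s^3/8 + 9*s^2/8 - 45*s/4 + 21/4.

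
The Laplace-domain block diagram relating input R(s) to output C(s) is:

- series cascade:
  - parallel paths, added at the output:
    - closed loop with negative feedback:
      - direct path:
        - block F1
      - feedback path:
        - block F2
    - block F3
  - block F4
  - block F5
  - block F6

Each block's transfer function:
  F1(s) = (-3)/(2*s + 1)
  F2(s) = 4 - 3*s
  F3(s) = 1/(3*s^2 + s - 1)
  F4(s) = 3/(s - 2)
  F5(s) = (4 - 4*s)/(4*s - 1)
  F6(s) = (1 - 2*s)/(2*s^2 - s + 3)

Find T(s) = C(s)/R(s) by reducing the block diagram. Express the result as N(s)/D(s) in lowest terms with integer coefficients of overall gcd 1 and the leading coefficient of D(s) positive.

First reduce the diagram to T(s).

(1) collapse the loop (F1 forward, F2 return) -> (-3)/(11*s - 11)
(2) reduce the parallel group [F1/(1+F1*F2)], F3 -> (-9*s^2 + 8*s - 8)/(33*s^3 - 22*s^2 - 22*s + 11)
(3) combine ([F1/(1+F1*F2)]+F3), F4, F5, F6 in series, giving the overall T(s)

Answer: (-216*s^3 + 300*s^2 - 288*s + 96)/(264*s^6 - 638*s^5 + 495*s^4 - 440*s^3 - 396*s^2 + 385*s - 66)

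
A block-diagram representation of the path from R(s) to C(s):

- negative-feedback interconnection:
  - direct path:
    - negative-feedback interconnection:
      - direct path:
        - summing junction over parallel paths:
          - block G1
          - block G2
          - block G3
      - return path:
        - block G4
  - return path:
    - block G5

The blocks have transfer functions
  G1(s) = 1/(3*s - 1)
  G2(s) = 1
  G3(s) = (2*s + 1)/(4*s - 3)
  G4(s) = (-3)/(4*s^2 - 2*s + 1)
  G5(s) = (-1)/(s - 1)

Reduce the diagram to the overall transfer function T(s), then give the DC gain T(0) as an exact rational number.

[1] add G1, G2, G3 (parallel): (18*s^2 - 8*s - 1)/(12*s^2 - 13*s + 3)
[2] reduce the feedback loop with forward (G1+G2+G3) and return G4: (72*s^4 - 68*s^3 + 30*s^2 - 6*s - 1)/(48*s^4 - 76*s^3 - 4*s^2 + 5*s + 6)
[3] feedback reduction of [(G1+G2+G3)/(1+(G1+G2+G3)*G4)], G5: (72*s^5 - 140*s^4 + 98*s^3 - 36*s^2 + 5*s + 1)/(48*s^5 - 196*s^4 + 140*s^3 - 21*s^2 + 7*s - 5)
That last expression is T(s); at s = 0 only the constant terms survive, so T(0) = 1/(-5) = -1/5.

Therefore the answer is -1/5.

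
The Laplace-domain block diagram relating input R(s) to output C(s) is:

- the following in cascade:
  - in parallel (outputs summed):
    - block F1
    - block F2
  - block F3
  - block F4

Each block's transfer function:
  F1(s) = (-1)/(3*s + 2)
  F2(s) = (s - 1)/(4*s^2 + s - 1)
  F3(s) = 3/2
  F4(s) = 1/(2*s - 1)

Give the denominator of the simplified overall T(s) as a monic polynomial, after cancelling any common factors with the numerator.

Step 1: parallel reduction of F1, F2, giving (-s^2 - 2*s - 1)/(12*s^3 + 11*s^2 - s - 2)
Step 2: series reduction of (F1+F2), F3, F4, giving (-3*s^2 - 6*s - 3)/(48*s^4 + 20*s^3 - 26*s^2 - 6*s + 4)
No further cancellation is possible in the step-2 result, so that is T(s). Its denominator becomes monic after dividing by the leading coefficient 48.

Therefore the answer is s^4 + 5*s^3/12 - 13*s^2/24 - s/8 + 1/12.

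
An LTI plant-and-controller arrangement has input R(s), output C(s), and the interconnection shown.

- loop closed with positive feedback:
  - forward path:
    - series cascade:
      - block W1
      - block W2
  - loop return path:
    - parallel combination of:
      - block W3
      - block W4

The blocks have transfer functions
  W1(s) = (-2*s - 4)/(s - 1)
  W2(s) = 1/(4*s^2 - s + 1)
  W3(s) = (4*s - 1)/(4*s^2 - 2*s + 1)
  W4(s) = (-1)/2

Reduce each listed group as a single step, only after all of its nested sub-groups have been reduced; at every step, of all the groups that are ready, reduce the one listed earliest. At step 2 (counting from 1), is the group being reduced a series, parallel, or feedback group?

(1) multiply W1, W2 (series)
(2) combine W3, W4 in parallel
(3) close the feedback loop around (W1*W2), (W3+W4)
At step 2 the group reduced is parallel.

Final answer: parallel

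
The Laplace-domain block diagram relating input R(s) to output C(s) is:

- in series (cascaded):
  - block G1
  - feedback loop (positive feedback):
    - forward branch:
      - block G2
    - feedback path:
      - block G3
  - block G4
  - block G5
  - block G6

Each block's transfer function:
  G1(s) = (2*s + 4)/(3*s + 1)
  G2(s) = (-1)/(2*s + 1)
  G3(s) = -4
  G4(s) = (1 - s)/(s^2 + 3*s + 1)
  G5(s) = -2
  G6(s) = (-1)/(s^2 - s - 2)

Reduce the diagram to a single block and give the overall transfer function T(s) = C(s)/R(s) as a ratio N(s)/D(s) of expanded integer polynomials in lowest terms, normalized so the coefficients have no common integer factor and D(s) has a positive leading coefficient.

1. collapse the loop (G2 forward, G3 return); result (-1)/(2*s - 3)
2. multiply G1, [G2/(1-G2*G3)], G4, G5, G6 (series), giving the overall T(s)

Final answer: (4*s^2 + 4*s - 8)/(6*s^6 + 5*s^5 - 41*s^4 - 20*s^3 + 49*s^2 + 35*s + 6)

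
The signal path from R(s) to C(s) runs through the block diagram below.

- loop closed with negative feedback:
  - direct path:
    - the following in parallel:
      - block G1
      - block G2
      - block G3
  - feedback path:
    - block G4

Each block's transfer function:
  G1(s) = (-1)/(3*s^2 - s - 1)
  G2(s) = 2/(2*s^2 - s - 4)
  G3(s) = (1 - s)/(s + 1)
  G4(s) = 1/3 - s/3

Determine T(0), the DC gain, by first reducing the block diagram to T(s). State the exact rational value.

First reduce the diagram to T(s).

1. reduce the parallel group G1, G2, G3; result (-6*s^5 + 11*s^4 + 12*s^3 - 15*s^2 + 2*s + 6)/(6*s^5 + s^4 - 18*s^3 - 8*s^2 + 9*s + 4)
2. close the feedback loop around (G1+G2+G3), G4; result (-18*s^5 + 33*s^4 + 36*s^3 - 45*s^2 + 6*s + 18)/(6*s^6 + s^5 + 2*s^4 - 27*s^3 - 41*s^2 + 23*s + 18)
That last expression is T(s); at s = 0 only the constant terms survive, so T(0) = 18/18 = 1.

Answer: 1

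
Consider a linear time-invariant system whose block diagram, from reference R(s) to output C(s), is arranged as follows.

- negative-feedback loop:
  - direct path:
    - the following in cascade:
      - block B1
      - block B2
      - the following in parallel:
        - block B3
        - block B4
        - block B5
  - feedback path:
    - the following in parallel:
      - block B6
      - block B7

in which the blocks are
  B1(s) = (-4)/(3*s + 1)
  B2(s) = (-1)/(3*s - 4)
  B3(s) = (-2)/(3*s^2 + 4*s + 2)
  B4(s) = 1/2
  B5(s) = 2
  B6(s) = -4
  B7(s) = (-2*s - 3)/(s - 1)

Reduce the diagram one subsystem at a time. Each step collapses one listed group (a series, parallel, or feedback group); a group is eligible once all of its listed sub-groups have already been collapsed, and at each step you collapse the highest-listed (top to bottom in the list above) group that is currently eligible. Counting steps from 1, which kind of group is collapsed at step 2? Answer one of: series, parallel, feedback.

Step 1: sum the parallel branches B3, B4, B5
Step 2: multiply B1, B2, (B3+B4+B5) (series)
Step 3: combine B6, B7 in parallel
Step 4: feedback reduction of (B1*B2*(B3+B4+B5)), (B6+B7)
The group at step 2 is a series group.

Answer: series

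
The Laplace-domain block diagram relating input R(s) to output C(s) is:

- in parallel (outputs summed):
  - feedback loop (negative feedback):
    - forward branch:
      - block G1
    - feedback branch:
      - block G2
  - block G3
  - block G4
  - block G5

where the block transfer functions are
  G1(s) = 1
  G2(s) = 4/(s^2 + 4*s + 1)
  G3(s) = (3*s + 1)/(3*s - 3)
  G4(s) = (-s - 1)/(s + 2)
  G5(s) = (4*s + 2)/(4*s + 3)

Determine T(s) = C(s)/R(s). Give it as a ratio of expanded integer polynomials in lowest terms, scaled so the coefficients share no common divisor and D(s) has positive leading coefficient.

The answer is (24*s^5 + 163*s^4 + 348*s^3 + 268*s^2 + 40*s - 3)/(12*s^5 + 69*s^4 + 129*s^3 + 27*s^2 - 147*s - 90).

Reasoning:
[1] reduce the feedback loop with forward G1 and return G2 gives (s^2 + 4*s + 1)/(s^2 + 4*s + 5)
[2] reduce the parallel group [G1/(1+G1*G2)], G3, G4, G5: this yields T(s), and no further normalization is needed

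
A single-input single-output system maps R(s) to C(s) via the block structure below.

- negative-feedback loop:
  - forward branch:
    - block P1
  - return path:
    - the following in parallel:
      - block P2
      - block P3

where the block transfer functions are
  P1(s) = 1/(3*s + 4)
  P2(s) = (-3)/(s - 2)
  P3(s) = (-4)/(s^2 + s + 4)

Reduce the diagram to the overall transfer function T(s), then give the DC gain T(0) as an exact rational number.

Step 1 - parallel reduction of P2, P3, giving (-3*s^2 - 7*s - 4)/(s^3 - s^2 + 2*s - 8)
Step 2 - apply the feedback formula to P1, (P2+P3), giving (s^3 - s^2 + 2*s - 8)/(3*s^4 + s^3 - s^2 - 23*s - 36)
Evaluating the step-2 result (the overall T(s)) at s = 0 gives T(0) = -8/(-36) = 2/9.

Hence the answer: 2/9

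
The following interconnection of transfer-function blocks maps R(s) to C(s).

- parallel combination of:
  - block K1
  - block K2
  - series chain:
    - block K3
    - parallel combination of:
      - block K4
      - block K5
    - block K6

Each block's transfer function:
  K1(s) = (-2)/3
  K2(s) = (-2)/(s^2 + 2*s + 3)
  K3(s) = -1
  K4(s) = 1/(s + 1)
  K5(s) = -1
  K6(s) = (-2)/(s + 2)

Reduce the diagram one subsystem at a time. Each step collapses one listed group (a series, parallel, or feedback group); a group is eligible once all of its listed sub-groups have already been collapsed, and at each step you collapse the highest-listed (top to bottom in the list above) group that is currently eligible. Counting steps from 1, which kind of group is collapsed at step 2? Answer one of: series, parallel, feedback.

Step 1 - combine K4, K5 in parallel
Step 2 - combine K3, (K4+K5), K6 in series
Step 3 - sum the parallel branches K1, K2, (K3*(K4+K5)*K6)
At step 2 the group reduced is series.

Answer: series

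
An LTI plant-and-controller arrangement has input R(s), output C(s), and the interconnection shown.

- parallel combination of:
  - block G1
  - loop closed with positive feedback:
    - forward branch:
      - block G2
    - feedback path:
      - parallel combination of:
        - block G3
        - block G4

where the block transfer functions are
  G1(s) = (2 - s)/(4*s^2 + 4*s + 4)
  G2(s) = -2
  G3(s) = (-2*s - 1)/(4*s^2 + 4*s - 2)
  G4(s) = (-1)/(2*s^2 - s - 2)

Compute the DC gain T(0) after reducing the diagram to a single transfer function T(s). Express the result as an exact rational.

Answer: -1/6

Working:
Step 1. reduce the parallel group G3, G4, giving (-4*s^3 - 4*s^2 + s + 4)/(8*s^4 + 4*s^3 - 16*s^2 - 6*s + 4)
Step 2. feedback reduction of G2, (G3+G4), giving (-4*s^4 - 2*s^3 + 8*s^2 + 3*s - 2)/(2*s^4 - s^3 - 6*s^2 - s + 3)
Step 3. parallel reduction of G1, [G2/(1-G2*(G3+G4))], giving (-16*s^6 - 26*s^5 + 13*s^4 + 40*s^3 + 25*s^2 - s - 2)/(8*s^6 + 4*s^5 - 20*s^4 - 32*s^3 - 16*s^2 + 8*s + 12)
That last expression is T(s); at s = 0 only the constant terms survive, so T(0) = -2/12 = -1/6.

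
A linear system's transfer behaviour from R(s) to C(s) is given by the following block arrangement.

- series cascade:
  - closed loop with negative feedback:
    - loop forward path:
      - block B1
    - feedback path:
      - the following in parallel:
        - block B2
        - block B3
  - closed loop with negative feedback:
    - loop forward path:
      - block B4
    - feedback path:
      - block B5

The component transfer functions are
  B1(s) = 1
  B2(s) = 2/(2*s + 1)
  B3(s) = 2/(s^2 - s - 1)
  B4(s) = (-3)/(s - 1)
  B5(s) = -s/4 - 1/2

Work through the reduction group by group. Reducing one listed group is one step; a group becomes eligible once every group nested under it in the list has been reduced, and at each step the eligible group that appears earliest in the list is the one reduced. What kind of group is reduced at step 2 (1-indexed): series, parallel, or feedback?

[1] combine B2, B3 in parallel
[2] reduce the feedback loop with forward B1 and return (B2+B3)
[3] close the feedback loop around B4, B5
[4] combine [B1/(1+B1*(B2+B3))], [B4/(1+B4*B5)] in series
Step 2: feedback.

Therefore the answer is feedback.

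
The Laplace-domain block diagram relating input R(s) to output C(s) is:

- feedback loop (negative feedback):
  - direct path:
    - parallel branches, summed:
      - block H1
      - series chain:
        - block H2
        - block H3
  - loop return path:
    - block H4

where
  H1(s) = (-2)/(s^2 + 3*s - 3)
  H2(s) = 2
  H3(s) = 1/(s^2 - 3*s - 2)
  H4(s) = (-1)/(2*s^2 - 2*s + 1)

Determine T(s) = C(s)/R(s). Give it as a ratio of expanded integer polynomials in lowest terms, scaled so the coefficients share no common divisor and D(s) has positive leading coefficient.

Step 1. series reduction of H2, H3 -> 2/(s^2 - 3*s - 2)
Step 2. parallel reduction of H1, (H2*H3) -> (12*s - 2)/(s^4 - 14*s^2 + 3*s + 6)
Step 3. close the feedback loop around (H1+(H2*H3)), H4; the result is T(s) itself (integer coefficients, no common factor, positive leading denominator coefficient)

Final answer: (24*s^3 - 28*s^2 + 16*s - 2)/(2*s^6 - 2*s^5 - 27*s^4 + 34*s^3 - 8*s^2 - 21*s + 8)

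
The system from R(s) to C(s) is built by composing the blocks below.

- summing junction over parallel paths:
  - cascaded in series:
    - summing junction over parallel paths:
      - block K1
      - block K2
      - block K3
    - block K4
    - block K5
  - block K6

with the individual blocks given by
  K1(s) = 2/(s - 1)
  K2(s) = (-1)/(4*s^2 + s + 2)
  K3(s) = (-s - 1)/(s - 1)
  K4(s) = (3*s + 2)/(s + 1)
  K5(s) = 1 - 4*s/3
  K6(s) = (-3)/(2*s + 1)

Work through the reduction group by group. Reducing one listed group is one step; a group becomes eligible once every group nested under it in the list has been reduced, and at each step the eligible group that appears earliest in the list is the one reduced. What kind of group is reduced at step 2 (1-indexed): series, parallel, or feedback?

1. combine K1, K2, K3 in parallel
2. reduce the series chain (K1+K2+K3), K4, K5
3. sum the parallel branches ((K1+K2+K3)*K4*K5), K6
At step 2 the group reduced is series.

Final answer: series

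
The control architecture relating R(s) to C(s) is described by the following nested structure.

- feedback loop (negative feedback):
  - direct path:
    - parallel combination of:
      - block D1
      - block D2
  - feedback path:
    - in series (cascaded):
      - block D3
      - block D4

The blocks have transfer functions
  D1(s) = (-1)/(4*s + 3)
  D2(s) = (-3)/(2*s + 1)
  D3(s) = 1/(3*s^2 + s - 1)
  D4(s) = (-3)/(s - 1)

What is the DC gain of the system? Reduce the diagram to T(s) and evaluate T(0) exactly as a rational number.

1. add D1, D2 (parallel) = (-14*s - 10)/(8*s^2 + 10*s + 3)
2. multiply D3, D4 (series) = (-3)/(3*s^3 - 2*s^2 - 2*s + 1)
3. apply the feedback formula to (D1+D2), (D3*D4) = (-42*s^4 - 2*s^3 + 48*s^2 + 6*s - 10)/(24*s^5 + 14*s^4 - 27*s^3 - 18*s^2 + 46*s + 33)
The step-3 result is T(s). Setting s = 0: T(0) = -10/33.

Final answer: -10/33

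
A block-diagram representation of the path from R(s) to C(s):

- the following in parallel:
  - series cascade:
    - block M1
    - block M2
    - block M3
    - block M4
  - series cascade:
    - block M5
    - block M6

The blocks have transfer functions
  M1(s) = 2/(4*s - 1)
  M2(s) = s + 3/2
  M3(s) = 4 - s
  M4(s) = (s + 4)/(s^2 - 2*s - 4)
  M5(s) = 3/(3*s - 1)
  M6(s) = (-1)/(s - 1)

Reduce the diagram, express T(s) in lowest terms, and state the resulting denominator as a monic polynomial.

Reducing step by step:

1. multiply M1, M2, M3, M4 (series): (-2*s^3 - 3*s^2 + 32*s + 48)/(4*s^3 - 9*s^2 - 14*s + 4)
2. multiply M5, M6 (series): (-3)/(3*s^2 - 4*s + 1)
3. combine (M1*M2*M3*M4), (M5*M6) in parallel: (-6*s^5 - s^4 + 94*s^3 + 40*s^2 - 118*s + 36)/(12*s^5 - 43*s^4 - 2*s^3 + 59*s^2 - 30*s + 4)
Step 3 gives the fully reduced T(s), with no common factor left to cancel. The denominator's leading coefficient is 12, so divide each of its coefficients by 12 to get the monic form.

Answer: s^5 - 43*s^4/12 - s^3/6 + 59*s^2/12 - 5*s/2 + 1/3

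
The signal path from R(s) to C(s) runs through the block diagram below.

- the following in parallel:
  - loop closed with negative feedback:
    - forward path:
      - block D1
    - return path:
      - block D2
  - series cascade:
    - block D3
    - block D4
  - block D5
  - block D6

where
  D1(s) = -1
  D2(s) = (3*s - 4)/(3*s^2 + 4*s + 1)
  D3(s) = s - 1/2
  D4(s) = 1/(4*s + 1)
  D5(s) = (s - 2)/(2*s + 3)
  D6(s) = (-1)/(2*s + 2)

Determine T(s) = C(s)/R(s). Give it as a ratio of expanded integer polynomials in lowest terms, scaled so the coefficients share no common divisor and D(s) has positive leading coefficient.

[1] reduce the feedback loop with forward D1 and return D2 = (-3*s^2 - 4*s - 1)/(3*s^2 + s + 5)
[2] cascade D3, D4 = (2*s - 1)/(8*s + 2)
[3] combine [D1/(1+D1*D2)], (D3*D4), D5, D6 in parallel: this yields T(s), and no further normalization is needed

Answer: (-12*s^5 - 202*s^4 - 333*s^3 - 289*s^2 - 223*s - 56)/(48*s^5 + 148*s^4 + 226*s^3 + 272*s^2 + 176*s + 30)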